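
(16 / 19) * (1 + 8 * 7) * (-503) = -24144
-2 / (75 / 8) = -16 / 75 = -0.21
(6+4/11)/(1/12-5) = -840/649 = -1.29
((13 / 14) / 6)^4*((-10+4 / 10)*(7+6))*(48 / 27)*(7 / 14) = -371293 / 5834430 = -0.06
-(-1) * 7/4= 7/4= 1.75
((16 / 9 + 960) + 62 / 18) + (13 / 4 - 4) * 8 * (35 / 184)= 798259 / 828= 964.08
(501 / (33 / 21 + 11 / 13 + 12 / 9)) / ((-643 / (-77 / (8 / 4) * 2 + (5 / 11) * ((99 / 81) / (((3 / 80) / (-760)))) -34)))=4665433409 / 1975296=2361.89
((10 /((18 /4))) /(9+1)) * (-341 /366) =-341 /1647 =-0.21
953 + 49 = 1002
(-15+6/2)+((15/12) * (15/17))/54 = -11.98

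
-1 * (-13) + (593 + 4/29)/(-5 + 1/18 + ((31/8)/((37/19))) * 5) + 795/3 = 153314110/386657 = 396.51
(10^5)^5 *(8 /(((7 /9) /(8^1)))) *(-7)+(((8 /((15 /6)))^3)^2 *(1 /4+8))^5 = -5364417978984511717143529142550253417728539885568 /931322574615478515625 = -5759999945453223278915065000.00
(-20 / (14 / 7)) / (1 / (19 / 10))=-19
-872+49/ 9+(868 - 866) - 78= -8483/ 9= -942.56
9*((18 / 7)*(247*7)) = 40014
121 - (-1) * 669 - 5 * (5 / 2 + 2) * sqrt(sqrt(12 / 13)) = -45 * 13^(3 / 4) * sqrt(2) * 3^(1 / 4) / 26 + 790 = 767.95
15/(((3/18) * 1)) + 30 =120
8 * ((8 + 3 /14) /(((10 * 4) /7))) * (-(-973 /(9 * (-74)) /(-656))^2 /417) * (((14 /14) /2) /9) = -156653 /20614836400128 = -0.00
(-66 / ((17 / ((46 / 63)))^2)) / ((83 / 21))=-46552 / 1511181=-0.03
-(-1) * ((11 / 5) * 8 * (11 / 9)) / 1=968 / 45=21.51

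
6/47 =0.13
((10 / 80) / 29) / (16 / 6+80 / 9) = 9 / 24128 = 0.00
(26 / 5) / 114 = 13 / 285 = 0.05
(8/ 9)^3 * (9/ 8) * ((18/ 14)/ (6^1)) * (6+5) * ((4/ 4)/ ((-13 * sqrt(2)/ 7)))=-176 * sqrt(2)/ 351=-0.71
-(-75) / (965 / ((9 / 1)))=0.70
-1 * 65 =-65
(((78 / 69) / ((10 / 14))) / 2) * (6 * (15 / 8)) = 819 / 92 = 8.90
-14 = -14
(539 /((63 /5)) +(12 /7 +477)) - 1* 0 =32854 /63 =521.49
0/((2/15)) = 0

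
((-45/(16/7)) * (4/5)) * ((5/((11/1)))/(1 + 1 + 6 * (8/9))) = -945/968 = -0.98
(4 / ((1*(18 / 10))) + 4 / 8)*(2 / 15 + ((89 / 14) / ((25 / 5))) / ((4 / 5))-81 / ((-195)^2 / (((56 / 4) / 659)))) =5640236119 / 1202806800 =4.69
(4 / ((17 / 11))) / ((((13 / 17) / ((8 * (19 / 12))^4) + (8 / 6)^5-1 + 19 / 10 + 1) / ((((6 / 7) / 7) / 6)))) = 111471370560 / 12902760192763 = 0.01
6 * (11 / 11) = 6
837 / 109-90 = -8973 / 109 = -82.32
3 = 3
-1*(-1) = 1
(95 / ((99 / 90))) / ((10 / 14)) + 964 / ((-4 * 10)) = 96.81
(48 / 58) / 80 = 3 / 290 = 0.01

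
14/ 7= 2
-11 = -11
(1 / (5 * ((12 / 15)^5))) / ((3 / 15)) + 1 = 4149 / 1024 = 4.05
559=559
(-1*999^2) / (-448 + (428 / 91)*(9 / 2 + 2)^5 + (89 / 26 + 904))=-726544728 / 40062811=-18.14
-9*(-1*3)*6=162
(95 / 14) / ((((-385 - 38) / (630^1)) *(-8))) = 475 / 376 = 1.26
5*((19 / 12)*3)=95 / 4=23.75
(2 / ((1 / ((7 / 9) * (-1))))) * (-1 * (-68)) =-952 / 9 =-105.78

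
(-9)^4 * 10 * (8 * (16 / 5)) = 1679616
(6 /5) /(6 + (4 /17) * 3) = 17 /95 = 0.18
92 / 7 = 13.14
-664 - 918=-1582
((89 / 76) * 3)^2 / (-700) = -71289 / 4043200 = -0.02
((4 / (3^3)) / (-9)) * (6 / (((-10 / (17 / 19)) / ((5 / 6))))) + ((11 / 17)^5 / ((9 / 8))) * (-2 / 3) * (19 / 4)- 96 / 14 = -328976234518 / 45888358383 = -7.17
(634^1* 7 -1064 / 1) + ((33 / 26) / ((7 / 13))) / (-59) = 3373.96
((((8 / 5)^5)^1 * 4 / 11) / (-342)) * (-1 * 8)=524288 / 5878125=0.09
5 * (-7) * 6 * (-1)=210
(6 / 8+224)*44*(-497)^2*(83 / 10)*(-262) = -26559172666873 / 5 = -5311834533374.60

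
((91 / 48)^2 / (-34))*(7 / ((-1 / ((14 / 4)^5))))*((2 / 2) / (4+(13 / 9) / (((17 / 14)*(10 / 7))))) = 4871256845 / 60571648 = 80.42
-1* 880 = -880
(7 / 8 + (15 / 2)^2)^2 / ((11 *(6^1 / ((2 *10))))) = 1044245 / 1056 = 988.87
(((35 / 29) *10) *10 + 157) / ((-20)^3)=-8053 / 232000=-0.03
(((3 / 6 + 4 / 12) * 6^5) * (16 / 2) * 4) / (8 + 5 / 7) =1451520 / 61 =23795.41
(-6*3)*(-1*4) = 72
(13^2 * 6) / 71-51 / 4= 435 / 284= 1.53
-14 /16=-7 /8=-0.88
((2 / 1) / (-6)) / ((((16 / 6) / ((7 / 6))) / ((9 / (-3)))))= 0.44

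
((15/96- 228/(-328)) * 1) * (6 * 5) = 16755/656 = 25.54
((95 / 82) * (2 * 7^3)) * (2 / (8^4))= 32585 / 83968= 0.39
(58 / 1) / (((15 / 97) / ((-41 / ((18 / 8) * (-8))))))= 115333 / 135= 854.32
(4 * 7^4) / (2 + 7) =9604 / 9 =1067.11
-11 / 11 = -1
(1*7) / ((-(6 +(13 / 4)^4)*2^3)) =-224 / 30097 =-0.01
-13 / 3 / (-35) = 13 / 105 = 0.12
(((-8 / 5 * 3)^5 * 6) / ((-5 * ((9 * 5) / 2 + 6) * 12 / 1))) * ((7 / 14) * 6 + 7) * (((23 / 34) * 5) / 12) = 5087232 / 201875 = 25.20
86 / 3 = 28.67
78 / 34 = 39 / 17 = 2.29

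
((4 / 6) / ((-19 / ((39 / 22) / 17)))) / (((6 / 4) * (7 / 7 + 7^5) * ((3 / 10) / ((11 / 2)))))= -65 / 24430428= -0.00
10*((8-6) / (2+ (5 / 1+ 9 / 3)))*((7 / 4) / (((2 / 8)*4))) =7 / 2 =3.50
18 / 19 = 0.95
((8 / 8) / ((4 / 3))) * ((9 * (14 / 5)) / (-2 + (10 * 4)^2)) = 189 / 15980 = 0.01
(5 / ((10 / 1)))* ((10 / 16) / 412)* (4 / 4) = 5 / 6592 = 0.00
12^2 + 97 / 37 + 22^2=630.62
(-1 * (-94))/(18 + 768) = 47/393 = 0.12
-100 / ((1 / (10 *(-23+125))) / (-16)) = 1632000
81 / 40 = 2.02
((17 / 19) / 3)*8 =136 / 57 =2.39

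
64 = 64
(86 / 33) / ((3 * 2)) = 43 / 99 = 0.43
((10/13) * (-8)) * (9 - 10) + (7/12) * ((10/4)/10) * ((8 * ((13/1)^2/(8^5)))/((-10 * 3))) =471843821/76677120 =6.15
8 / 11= 0.73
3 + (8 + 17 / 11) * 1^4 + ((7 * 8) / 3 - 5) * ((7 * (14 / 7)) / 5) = 8384 / 165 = 50.81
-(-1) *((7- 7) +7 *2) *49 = 686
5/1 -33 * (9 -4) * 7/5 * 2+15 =-442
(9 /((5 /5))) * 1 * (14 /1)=126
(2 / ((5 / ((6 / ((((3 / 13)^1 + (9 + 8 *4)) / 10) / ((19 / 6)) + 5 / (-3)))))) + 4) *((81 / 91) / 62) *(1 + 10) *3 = -4661712 / 3811171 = -1.22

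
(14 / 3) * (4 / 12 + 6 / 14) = 32 / 9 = 3.56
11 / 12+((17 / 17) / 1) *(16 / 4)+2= 83 / 12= 6.92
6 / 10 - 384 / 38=-903 / 95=-9.51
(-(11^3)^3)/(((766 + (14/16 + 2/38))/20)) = -7168160980640/116573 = -61490748.12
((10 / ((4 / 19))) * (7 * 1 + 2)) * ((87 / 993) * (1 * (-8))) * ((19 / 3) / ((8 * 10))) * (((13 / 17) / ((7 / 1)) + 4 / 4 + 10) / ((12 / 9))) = -62280081 / 315112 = -197.64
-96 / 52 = -1.85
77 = 77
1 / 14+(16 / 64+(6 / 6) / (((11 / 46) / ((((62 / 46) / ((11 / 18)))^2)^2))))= 5446697835429 / 54866210476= 99.27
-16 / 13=-1.23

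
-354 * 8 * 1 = -2832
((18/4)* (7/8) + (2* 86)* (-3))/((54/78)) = -35503/48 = -739.65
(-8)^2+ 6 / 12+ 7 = 143 / 2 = 71.50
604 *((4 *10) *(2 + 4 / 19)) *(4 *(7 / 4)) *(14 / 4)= 24860640 / 19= 1308454.74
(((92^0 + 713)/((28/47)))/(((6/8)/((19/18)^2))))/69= 288439/11178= 25.80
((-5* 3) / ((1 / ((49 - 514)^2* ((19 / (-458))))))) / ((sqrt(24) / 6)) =61624125* sqrt(6) / 916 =164790.02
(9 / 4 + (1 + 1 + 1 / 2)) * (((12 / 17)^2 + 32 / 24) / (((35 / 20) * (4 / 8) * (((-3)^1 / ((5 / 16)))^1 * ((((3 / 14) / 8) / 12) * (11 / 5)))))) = -6034400 / 28611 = -210.91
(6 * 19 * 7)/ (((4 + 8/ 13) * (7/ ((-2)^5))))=-3952/ 5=-790.40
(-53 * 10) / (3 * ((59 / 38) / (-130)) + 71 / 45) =-343.72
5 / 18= 0.28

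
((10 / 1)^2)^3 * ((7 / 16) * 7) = 3062500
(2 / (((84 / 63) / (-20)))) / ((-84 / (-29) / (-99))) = 14355 / 14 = 1025.36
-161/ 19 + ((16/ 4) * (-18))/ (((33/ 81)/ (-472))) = 17432021/ 209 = 83406.80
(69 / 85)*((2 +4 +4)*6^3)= 29808 / 17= 1753.41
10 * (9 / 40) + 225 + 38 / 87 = 79235 / 348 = 227.69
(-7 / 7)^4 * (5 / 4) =5 / 4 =1.25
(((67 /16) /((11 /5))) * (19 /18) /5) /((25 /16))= 1273 /4950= 0.26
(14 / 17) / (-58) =-7 / 493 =-0.01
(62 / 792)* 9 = 31 / 44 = 0.70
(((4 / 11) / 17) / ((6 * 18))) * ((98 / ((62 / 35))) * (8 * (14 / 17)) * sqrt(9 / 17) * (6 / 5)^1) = 76832 * sqrt(17) / 5025999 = 0.06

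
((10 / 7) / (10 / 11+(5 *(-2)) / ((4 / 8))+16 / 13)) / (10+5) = -143 / 26817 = -0.01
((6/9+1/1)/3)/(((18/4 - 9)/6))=-20/27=-0.74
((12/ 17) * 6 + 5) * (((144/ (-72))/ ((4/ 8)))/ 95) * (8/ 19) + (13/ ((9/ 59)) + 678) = 210730049/ 276165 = 763.06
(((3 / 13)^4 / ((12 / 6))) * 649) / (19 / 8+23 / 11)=771012 / 3741491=0.21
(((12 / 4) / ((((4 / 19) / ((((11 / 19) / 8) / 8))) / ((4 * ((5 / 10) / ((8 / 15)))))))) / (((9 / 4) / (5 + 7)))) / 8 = 165 / 512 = 0.32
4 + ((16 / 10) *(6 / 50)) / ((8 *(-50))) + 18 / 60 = 13436 / 3125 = 4.30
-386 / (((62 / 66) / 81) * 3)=-343926 / 31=-11094.39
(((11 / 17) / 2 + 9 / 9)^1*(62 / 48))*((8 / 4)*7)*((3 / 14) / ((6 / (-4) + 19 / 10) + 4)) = 6975 / 5984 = 1.17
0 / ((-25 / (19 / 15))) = 0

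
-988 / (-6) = 494 / 3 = 164.67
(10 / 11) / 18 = 5 / 99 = 0.05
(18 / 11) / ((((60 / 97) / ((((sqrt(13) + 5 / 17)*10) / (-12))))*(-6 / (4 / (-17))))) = -97*sqrt(13) / 1122 - 485 / 19074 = -0.34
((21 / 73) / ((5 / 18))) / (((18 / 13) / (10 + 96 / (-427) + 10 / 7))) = 186576 / 22265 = 8.38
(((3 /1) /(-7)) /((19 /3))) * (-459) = 4131 /133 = 31.06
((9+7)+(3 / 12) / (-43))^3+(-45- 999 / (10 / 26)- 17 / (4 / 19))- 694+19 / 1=17641305899 / 25442240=693.39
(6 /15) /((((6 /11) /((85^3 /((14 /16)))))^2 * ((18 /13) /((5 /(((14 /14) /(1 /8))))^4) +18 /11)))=13051636137718750000 /211075389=61834002531.29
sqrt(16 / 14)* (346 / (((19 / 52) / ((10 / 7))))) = 359840* sqrt(14) / 931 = 1446.18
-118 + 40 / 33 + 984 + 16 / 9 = 86030 / 99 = 868.99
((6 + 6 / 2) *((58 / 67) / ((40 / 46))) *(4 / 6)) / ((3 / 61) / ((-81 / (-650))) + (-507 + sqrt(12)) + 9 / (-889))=-1086641426373574491 / 92159925483121603540 - 4289807546835489 *sqrt(3) / 92159925483121603540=-0.01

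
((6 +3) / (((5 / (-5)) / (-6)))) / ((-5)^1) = -54 / 5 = -10.80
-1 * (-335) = 335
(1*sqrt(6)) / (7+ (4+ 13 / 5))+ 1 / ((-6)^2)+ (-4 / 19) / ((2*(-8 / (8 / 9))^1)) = 0.22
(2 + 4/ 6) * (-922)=-7376/ 3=-2458.67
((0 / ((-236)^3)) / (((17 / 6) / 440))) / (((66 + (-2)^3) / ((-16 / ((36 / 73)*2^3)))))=0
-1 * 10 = -10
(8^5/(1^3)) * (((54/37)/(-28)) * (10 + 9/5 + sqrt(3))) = -26099712/1295 - 442368 * sqrt(3)/259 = -23112.53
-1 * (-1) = 1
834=834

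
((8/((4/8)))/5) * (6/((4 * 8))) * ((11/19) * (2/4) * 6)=99/95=1.04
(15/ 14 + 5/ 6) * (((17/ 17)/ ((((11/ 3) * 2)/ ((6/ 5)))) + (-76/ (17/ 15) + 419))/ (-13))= -2633744/ 51051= -51.59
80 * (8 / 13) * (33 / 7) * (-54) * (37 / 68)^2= -97582320 / 26299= -3710.50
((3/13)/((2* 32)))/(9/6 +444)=1/123552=0.00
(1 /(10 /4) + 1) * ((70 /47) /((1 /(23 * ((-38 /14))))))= -130.17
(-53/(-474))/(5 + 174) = 53/84846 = 0.00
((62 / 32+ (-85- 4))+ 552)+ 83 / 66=246151 / 528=466.20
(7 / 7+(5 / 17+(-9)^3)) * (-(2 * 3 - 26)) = -247420 / 17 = -14554.12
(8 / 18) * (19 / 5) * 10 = 152 / 9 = 16.89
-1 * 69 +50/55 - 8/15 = -11323/165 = -68.62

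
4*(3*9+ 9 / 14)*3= 331.71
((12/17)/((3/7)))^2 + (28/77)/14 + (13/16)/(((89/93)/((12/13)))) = 27905363/7922068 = 3.52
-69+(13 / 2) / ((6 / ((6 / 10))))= -1367 / 20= -68.35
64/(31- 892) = -64/861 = -0.07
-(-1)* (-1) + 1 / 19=-18 / 19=-0.95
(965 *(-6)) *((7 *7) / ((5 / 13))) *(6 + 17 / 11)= -61224618 / 11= -5565874.36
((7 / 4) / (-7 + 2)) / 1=-7 / 20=-0.35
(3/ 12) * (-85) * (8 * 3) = -510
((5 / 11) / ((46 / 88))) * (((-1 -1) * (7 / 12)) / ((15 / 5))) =-70 / 207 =-0.34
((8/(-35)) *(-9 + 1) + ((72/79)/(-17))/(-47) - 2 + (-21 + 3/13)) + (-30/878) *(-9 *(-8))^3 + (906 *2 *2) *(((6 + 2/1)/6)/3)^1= -422256302656736/37824312435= -11163.62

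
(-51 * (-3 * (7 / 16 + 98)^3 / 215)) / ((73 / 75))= 8966529140625 / 12857344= 697385.80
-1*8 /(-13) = 8 /13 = 0.62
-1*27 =-27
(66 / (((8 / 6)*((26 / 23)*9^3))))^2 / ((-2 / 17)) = -1088153 / 35481888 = -0.03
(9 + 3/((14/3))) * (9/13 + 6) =11745/182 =64.53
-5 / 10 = -1 / 2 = -0.50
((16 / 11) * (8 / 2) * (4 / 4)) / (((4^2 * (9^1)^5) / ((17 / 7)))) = 68 / 4546773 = 0.00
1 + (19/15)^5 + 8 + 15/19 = 188289631/14428125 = 13.05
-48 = -48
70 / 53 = 1.32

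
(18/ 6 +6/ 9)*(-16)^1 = -176/ 3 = -58.67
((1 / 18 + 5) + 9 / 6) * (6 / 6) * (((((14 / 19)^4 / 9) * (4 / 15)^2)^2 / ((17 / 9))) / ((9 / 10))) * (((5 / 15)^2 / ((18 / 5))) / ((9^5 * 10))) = 11145158950912 / 10192902154614129697282125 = 0.00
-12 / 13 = -0.92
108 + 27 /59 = 6399 /59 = 108.46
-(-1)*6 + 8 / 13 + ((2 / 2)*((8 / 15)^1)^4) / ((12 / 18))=1477874 / 219375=6.74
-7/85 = -0.08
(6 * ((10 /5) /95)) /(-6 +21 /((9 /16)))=18 /4465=0.00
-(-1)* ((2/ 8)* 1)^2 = 1/ 16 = 0.06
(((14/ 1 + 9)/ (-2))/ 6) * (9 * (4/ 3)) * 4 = -92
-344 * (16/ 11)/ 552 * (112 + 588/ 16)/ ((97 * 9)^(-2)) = -25998760620/ 253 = -102761899.68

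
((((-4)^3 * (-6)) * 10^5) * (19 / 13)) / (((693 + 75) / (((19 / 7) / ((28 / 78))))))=27075000 / 49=552551.02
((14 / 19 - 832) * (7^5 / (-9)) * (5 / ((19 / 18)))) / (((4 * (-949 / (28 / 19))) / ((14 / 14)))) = -18581483060 / 6509191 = -2854.65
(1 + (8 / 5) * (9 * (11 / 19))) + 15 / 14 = 13843 / 1330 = 10.41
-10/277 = -0.04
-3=-3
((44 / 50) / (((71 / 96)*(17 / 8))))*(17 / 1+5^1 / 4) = 308352 / 30175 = 10.22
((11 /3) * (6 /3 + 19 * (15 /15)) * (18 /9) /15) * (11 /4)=847 /30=28.23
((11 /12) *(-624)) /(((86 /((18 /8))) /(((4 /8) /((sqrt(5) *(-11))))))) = 117 *sqrt(5) /860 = 0.30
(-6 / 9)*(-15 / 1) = 10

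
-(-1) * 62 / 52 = 31 / 26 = 1.19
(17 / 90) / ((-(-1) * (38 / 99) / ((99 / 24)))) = 6171 / 3040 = 2.03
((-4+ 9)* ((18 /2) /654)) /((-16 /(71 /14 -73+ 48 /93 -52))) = 777375 /1513792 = 0.51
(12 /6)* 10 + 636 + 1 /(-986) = 646815 /986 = 656.00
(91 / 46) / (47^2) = 91 / 101614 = 0.00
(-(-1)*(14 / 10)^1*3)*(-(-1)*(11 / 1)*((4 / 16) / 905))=231 / 18100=0.01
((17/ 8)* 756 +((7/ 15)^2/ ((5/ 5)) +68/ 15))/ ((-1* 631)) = -725063/ 283950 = -2.55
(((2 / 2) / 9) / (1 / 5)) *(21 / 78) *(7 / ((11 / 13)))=245 / 198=1.24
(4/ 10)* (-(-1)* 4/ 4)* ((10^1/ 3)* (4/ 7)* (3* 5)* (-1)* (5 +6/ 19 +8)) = -20240/ 133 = -152.18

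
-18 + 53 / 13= -13.92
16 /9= 1.78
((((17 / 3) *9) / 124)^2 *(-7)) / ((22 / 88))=-18207 / 3844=-4.74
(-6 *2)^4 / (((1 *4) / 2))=10368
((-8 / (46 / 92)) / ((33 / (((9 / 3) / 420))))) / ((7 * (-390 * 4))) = 0.00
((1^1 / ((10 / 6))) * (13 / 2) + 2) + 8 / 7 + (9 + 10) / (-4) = 321 / 140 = 2.29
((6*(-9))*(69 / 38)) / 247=-0.40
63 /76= 0.83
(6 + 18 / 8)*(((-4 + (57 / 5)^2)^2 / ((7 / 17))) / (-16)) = -5562988761 / 280000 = -19867.82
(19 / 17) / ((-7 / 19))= -3.03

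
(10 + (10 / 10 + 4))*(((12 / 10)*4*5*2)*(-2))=-1440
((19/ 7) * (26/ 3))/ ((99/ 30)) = 4940/ 693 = 7.13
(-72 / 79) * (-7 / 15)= 168 / 395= 0.43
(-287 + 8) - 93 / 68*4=-284.47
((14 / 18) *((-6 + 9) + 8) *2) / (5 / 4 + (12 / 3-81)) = -616 / 2727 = -0.23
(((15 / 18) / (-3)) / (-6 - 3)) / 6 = 5 / 972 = 0.01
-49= -49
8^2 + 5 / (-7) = 443 / 7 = 63.29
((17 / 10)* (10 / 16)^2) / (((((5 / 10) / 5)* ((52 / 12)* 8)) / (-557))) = -710175 / 6656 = -106.70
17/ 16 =1.06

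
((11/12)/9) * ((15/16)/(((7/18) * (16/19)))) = 1045/3584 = 0.29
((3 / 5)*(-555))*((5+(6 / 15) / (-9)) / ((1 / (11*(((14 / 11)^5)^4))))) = -690346775514024897676312576 / 305795452242072731455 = -2257544.28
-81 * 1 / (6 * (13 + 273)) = -27 / 572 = -0.05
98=98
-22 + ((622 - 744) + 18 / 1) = -126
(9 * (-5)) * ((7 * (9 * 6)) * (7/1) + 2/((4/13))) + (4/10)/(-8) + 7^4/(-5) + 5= -479351/4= -119837.75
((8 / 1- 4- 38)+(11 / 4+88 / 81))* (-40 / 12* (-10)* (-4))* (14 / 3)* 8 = 109457600 / 729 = 150147.60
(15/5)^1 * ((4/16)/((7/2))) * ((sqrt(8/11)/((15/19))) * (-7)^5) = -45619 * sqrt(22)/55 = -3890.40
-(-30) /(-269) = -30 /269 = -0.11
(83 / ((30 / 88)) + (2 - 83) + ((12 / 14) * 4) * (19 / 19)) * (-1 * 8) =-139352 / 105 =-1327.16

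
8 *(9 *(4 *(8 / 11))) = 209.45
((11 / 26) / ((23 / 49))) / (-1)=-539 / 598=-0.90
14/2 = 7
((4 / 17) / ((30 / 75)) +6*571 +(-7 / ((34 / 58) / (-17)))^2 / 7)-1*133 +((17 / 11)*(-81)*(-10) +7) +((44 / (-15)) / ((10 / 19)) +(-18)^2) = 150878609 / 14025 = 10757.83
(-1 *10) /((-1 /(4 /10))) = 4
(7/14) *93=93/2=46.50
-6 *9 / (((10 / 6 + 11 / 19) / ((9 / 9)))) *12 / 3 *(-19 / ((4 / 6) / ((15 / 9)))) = 146205 / 32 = 4568.91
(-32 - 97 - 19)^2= 21904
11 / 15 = 0.73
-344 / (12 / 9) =-258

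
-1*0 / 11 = 0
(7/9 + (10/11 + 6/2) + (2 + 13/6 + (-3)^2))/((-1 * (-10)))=707/396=1.79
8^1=8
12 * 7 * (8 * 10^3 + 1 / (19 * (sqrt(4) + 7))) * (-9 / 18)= -19152014 / 57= -336000.25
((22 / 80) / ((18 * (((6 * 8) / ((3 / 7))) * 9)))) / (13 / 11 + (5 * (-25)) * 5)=-121 / 4980165120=-0.00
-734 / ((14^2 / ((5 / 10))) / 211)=-77437 / 196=-395.09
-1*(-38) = 38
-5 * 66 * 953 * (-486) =152842140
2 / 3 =0.67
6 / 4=1.50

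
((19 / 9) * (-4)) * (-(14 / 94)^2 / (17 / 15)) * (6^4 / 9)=893760 / 37553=23.80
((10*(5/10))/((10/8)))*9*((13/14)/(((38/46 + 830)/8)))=43056/133763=0.32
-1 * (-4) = 4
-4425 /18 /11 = -1475 /66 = -22.35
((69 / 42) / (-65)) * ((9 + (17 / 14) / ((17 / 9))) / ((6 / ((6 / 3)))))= -207 / 2548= -0.08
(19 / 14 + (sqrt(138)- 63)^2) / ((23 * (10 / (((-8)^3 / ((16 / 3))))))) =-1380408 / 805 + 6048 * sqrt(138) / 115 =-1096.98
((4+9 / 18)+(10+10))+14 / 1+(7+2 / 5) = 45.90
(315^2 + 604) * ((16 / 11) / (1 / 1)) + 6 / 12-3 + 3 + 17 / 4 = 6389265 / 44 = 145210.57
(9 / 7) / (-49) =-0.03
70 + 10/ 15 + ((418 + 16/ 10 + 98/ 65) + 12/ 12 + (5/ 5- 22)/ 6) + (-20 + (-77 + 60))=176387/ 390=452.27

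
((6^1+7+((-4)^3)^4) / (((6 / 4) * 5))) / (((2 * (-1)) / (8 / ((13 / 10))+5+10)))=-922747595 / 39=-23660194.74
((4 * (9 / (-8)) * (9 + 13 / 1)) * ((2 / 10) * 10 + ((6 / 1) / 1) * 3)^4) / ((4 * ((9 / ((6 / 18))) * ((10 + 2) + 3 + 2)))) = -440000 / 51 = -8627.45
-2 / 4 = -1 / 2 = -0.50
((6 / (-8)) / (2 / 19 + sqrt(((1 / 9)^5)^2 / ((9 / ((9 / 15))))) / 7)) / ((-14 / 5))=104342023199925 / 41004584554316 - 319750335* sqrt(15) / 82009169108632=2.54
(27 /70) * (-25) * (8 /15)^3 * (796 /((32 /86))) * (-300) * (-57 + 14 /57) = -7086565120 /133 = -53282444.51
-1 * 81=-81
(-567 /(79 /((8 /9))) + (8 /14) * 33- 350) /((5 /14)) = -74660 /79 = -945.06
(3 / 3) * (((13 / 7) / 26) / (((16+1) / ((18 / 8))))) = 0.01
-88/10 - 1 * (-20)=56/5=11.20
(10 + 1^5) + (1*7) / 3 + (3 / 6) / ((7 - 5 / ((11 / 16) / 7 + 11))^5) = 2860751353567823979409 / 214555683884023660206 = 13.33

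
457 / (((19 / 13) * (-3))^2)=77233 / 3249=23.77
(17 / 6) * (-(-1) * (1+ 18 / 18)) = 17 / 3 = 5.67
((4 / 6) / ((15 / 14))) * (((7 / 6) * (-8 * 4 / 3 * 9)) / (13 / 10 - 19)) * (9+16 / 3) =269696 / 4779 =56.43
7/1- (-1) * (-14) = -7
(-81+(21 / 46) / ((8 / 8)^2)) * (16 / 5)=-5928 / 23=-257.74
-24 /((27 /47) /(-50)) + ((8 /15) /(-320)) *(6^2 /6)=1879991 /900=2088.88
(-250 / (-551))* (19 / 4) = 125 / 58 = 2.16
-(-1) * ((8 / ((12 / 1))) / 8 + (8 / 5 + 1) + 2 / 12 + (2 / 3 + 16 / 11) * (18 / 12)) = 1327 / 220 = 6.03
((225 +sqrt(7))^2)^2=(sqrt(7) +225)^4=2685580636.34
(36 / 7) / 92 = 9 / 161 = 0.06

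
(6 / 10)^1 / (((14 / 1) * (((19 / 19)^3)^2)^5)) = 3 / 70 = 0.04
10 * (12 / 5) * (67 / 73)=1608 / 73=22.03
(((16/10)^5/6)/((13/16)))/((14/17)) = 2228224/853125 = 2.61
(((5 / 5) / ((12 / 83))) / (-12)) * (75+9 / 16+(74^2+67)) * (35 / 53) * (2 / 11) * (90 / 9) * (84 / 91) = -1305753925 / 363792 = -3589.29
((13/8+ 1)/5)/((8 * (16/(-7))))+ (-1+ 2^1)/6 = 2119/15360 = 0.14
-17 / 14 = -1.21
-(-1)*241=241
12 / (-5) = -12 / 5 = -2.40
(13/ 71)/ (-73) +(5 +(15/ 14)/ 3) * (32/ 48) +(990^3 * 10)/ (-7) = -7184371005788/ 5183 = -1386141425.00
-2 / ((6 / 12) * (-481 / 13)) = 4 / 37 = 0.11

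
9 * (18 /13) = 162 /13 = 12.46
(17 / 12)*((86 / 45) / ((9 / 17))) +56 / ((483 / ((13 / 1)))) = 370061 / 55890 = 6.62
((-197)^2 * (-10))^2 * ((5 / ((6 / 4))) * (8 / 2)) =6024553924000 / 3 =2008184641333.33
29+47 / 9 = 308 / 9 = 34.22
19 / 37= 0.51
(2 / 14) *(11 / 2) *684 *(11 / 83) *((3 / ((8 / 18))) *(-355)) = -198323235 / 1162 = -170674.04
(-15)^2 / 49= 225 / 49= 4.59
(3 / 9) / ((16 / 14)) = 7 / 24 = 0.29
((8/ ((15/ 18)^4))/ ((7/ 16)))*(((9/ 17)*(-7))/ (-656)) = 93312/ 435625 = 0.21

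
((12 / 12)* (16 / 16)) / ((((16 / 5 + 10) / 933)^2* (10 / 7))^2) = 11459816005225 / 937024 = 12230013.32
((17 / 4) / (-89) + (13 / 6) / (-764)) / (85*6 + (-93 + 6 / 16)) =-20639 / 170278983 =-0.00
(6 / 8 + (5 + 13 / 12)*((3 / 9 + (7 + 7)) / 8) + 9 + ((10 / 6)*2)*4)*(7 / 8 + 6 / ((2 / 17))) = 4061605 / 2304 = 1762.85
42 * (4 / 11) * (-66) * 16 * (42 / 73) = -677376 / 73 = -9279.12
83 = 83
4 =4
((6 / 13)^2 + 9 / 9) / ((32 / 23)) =4715 / 5408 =0.87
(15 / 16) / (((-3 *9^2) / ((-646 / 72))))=1615 / 46656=0.03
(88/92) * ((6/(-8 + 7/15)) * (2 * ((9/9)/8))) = -0.19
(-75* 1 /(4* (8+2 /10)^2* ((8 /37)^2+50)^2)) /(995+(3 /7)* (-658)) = -1171350625 /7501612498427184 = -0.00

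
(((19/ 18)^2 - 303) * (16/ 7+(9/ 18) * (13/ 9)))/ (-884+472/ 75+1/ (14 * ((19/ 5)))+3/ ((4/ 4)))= 17608425275/ 16961422356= 1.04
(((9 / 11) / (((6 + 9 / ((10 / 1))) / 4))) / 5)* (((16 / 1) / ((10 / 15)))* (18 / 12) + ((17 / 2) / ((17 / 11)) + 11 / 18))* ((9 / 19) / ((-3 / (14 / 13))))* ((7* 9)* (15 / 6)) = -6685560 / 62491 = -106.98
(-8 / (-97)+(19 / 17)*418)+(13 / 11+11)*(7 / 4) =17724601 / 36278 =488.58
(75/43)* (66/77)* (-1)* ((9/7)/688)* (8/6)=-0.00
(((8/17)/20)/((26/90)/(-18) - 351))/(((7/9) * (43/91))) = -2916/15987701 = -0.00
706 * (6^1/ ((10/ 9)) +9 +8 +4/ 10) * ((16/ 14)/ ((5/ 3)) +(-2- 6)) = -20603904/ 175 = -117736.59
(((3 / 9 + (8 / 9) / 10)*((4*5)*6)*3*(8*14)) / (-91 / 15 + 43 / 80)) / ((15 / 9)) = -2451456 / 1327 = -1847.37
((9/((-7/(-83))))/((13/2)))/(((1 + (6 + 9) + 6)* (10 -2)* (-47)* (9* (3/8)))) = -83/141141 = -0.00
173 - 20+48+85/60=2429/12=202.42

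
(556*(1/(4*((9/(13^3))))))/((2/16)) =2443064/9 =271451.56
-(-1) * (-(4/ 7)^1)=-4/ 7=-0.57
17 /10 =1.70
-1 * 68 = -68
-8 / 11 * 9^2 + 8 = -560 / 11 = -50.91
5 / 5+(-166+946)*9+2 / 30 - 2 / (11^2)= 12743206 / 1815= 7021.05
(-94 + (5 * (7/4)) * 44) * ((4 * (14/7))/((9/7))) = 5432/3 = 1810.67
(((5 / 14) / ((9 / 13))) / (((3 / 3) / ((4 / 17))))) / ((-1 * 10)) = -13 / 1071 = -0.01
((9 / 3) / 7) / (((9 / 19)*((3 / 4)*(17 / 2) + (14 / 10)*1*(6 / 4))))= 0.11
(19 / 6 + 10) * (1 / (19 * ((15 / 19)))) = 79 / 90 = 0.88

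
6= 6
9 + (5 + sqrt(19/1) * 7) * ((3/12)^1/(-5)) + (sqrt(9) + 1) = 51/4 - 7 * sqrt(19)/20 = 11.22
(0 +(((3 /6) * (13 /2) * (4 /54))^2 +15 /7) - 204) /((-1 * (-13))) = -4119125 /265356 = -15.52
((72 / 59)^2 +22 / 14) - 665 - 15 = -16494981 / 24367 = -676.94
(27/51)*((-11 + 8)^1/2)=-0.79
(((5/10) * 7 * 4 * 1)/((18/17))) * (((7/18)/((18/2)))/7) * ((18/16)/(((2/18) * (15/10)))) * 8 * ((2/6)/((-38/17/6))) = -2023/513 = -3.94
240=240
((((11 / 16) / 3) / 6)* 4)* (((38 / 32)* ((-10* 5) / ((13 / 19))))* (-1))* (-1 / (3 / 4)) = -99275 / 5616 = -17.68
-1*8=-8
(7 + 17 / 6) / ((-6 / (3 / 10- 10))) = 5723 / 360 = 15.90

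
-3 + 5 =2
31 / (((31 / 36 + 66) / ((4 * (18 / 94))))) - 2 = -186082 / 113129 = -1.64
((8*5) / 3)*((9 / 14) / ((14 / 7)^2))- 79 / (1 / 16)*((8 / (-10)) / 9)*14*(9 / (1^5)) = 495563 / 35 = 14158.94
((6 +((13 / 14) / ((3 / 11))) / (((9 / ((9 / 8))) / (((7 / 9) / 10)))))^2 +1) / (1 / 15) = 560.97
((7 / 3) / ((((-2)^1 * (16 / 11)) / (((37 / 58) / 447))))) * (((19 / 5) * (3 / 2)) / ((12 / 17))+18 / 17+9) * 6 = -35131019 / 282074880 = -0.12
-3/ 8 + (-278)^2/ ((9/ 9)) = 618269/ 8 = 77283.62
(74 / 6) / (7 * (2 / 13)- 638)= -0.02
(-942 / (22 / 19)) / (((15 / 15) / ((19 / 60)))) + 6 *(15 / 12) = -55027 / 220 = -250.12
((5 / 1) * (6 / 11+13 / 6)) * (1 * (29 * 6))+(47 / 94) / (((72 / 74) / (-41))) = 1852073 / 792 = 2338.48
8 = 8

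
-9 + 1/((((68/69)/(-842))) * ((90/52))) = -128174/255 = -502.64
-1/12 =-0.08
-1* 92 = -92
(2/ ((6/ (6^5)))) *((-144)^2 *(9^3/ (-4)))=-9795520512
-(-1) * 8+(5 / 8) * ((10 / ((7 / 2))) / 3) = 361 / 42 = 8.60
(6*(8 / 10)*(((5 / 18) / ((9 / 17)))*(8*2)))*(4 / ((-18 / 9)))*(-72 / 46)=8704 / 69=126.14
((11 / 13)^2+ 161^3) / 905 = 141056922 / 30589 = 4611.36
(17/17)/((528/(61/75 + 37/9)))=277/29700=0.01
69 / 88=0.78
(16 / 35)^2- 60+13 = -57319 / 1225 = -46.79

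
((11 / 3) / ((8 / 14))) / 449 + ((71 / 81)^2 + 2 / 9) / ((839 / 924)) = 3642134419 / 3295467828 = 1.11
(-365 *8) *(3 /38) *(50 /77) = -149.69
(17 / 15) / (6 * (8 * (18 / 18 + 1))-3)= 17 / 1395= 0.01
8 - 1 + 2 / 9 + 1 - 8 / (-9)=82 / 9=9.11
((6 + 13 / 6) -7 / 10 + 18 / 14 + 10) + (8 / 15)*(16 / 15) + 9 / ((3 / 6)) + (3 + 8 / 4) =66656 / 1575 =42.32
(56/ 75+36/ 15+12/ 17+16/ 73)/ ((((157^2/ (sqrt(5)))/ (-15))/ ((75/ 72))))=-236860 * sqrt(5)/ 91768227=-0.01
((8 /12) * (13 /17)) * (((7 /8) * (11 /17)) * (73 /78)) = 5621 /20808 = 0.27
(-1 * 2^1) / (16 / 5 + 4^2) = -5 / 48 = -0.10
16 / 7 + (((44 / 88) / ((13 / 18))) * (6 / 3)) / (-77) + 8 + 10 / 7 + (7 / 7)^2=12709 / 1001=12.70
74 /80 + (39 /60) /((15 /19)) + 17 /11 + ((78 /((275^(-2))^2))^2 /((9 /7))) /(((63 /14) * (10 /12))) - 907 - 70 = 90802477814225260414524513 /2200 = 41273853551920572915692.96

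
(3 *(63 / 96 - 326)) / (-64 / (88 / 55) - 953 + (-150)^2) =-10411 / 229408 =-0.05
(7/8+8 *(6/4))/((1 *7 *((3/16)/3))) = 206/7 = 29.43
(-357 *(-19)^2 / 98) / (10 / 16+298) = -4.40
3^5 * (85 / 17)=1215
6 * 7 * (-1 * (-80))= 3360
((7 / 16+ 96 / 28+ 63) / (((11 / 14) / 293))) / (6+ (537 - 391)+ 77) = 2194277 / 20152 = 108.89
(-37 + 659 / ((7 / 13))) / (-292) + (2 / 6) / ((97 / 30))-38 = -2079905 / 49567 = -41.96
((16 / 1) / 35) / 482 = 0.00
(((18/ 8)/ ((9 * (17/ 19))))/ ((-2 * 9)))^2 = 361/ 1498176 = 0.00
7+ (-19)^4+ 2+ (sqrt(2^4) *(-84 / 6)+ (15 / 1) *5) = 130349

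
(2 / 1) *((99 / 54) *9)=33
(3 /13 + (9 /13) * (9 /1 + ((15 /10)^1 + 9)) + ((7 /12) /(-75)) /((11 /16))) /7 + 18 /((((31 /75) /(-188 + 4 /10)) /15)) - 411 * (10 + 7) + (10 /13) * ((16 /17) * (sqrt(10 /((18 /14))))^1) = -258393322199 /1994850 + 160 * sqrt(70) /663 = -129528.18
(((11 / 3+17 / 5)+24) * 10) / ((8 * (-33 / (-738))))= 9553 / 11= 868.45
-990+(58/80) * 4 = -9871/10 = -987.10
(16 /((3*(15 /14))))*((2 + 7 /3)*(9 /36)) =728 /135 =5.39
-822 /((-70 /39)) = 16029 /35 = 457.97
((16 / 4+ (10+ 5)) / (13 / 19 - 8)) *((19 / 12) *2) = -6859 / 834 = -8.22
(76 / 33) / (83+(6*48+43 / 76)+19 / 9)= 0.01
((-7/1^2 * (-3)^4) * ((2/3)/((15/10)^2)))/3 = -56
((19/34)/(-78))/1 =-19/2652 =-0.01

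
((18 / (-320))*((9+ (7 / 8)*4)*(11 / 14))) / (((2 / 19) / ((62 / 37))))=-291555 / 33152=-8.79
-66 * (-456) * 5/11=13680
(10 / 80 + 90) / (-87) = -721 / 696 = -1.04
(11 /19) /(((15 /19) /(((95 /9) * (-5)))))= -1045 /27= -38.70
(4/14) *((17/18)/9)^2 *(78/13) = 289/15309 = 0.02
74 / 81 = 0.91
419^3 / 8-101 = 73559251 / 8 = 9194906.38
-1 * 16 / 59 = -0.27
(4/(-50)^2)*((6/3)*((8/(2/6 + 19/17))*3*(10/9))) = 272/4625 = 0.06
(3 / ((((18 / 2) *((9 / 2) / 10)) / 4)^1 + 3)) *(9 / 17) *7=2.77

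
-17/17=-1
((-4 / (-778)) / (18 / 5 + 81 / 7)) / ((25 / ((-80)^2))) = 17920 / 206559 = 0.09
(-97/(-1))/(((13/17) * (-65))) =-1649/845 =-1.95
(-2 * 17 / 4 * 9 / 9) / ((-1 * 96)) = 0.09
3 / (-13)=-3 / 13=-0.23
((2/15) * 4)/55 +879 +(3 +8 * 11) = 800258/825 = 970.01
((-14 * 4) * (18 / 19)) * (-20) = 20160 / 19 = 1061.05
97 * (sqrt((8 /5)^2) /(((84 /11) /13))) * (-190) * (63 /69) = -1054196 /23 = -45834.61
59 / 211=0.28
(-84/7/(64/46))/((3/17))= -48.88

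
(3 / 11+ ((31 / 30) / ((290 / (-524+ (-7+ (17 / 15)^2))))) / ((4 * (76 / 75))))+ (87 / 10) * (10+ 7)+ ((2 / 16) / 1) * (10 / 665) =45121300669 / 305474400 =147.71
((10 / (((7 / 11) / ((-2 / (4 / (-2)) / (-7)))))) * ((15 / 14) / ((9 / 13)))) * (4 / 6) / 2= -3575 / 3087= -1.16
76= 76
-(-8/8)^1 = 1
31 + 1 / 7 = 218 / 7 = 31.14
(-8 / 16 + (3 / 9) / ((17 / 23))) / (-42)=5 / 4284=0.00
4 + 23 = 27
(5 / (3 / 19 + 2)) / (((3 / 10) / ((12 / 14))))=1900 / 287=6.62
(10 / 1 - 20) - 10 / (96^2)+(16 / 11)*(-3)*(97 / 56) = -6230401 / 354816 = -17.56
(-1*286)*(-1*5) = 1430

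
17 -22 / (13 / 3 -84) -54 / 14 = 22450 / 1673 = 13.42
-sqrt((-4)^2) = -4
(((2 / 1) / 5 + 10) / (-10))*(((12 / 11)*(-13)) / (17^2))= 4056 / 79475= 0.05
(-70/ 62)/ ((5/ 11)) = -77/ 31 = -2.48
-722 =-722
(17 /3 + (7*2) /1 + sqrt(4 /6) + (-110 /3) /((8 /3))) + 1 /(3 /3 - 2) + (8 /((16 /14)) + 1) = sqrt(6) /3 + 155 /12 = 13.73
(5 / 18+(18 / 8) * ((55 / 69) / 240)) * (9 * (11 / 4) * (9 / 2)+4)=3488017 / 105984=32.91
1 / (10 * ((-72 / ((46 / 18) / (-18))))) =23 / 116640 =0.00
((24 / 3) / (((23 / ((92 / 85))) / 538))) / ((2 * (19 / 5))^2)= 21520 / 6137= 3.51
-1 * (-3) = 3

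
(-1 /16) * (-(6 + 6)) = 0.75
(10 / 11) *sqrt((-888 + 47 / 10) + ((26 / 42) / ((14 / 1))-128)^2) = sqrt(33471006055) / 1617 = 113.14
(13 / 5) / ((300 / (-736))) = -2392 / 375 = -6.38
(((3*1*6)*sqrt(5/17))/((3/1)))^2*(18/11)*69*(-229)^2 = 62693636.15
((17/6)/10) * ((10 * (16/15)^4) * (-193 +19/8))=-4247552/6075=-699.19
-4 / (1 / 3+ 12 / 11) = -132 / 47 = -2.81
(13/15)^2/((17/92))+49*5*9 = 8449673/3825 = 2209.06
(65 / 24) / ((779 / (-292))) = -4745 / 4674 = -1.02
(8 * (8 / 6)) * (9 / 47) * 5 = 480 / 47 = 10.21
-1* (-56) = 56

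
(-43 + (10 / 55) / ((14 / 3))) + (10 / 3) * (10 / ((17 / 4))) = -137908 / 3927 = -35.12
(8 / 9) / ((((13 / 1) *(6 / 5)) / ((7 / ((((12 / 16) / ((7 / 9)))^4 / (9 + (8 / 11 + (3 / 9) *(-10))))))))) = 18156938240 / 6155681103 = 2.95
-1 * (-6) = 6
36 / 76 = 9 / 19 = 0.47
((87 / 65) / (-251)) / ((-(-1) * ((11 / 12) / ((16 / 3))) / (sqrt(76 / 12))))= -1856 * sqrt(57) / 179465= -0.08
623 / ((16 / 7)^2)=30527 / 256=119.25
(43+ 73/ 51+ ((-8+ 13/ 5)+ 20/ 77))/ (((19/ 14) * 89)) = 1542962/ 4743255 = 0.33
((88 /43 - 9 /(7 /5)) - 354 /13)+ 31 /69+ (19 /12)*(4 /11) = -90844745 /2969967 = -30.59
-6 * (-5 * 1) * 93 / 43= 2790 / 43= 64.88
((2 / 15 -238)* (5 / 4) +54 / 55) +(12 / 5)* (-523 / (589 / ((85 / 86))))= -1247241736 / 4178955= -298.46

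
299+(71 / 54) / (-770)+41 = 14137129 / 41580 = 340.00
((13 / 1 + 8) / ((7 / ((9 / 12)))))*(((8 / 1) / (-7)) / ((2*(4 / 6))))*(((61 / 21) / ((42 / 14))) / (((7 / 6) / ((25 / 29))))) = -13725 / 9947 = -1.38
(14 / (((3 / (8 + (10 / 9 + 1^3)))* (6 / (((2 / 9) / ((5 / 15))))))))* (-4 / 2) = -2548 / 243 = -10.49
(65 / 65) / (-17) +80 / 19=1341 / 323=4.15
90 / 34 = 45 / 17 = 2.65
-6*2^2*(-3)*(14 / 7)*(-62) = -8928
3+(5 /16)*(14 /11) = 299 /88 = 3.40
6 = 6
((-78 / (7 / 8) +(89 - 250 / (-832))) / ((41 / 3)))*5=6885 / 119392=0.06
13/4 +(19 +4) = 105/4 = 26.25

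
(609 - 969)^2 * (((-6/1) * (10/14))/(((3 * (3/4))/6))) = -10368000/7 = -1481142.86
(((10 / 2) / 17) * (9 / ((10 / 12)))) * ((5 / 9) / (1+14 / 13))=130 / 153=0.85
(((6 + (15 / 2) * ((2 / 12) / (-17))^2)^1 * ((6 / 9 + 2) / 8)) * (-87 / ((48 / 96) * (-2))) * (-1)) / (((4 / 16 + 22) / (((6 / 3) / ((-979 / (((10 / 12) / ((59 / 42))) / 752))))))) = 42245315 / 3351673056336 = 0.00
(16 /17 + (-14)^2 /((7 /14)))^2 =44622400 /289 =154402.77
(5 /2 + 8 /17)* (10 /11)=505 /187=2.70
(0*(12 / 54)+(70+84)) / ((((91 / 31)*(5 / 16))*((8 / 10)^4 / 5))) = 2049.28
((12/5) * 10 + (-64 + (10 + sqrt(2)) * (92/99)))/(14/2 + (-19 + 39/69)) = 69920/26037 - 2116 * sqrt(2)/26037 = 2.57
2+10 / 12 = 17 / 6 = 2.83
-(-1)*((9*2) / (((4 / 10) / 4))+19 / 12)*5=10895 / 12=907.92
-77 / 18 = -4.28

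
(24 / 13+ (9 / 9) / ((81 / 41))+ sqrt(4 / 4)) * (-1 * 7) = -24710 / 1053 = -23.47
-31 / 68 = -0.46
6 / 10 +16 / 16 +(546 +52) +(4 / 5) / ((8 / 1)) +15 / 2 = 3036 / 5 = 607.20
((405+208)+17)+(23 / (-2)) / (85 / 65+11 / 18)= 280179 / 449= 624.01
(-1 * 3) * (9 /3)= -9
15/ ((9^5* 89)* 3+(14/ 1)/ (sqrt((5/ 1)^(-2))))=15/ 15766153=0.00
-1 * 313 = -313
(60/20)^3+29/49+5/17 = 23229/833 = 27.89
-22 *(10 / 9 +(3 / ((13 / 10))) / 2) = -5830 / 117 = -49.83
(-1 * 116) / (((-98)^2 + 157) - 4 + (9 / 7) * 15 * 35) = -29 / 2608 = -0.01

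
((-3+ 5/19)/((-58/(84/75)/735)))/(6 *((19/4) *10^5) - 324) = 0.00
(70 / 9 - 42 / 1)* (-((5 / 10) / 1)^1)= 154 / 9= 17.11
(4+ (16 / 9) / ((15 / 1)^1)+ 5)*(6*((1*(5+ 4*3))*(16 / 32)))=20927 / 45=465.04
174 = 174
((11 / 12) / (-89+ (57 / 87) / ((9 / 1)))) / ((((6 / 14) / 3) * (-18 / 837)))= 56637 / 16880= 3.36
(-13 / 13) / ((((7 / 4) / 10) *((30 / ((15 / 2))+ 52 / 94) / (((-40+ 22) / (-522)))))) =-940 / 21721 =-0.04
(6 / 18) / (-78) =-1 / 234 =-0.00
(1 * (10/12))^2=25/36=0.69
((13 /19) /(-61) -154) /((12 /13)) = -2320487 /13908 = -166.85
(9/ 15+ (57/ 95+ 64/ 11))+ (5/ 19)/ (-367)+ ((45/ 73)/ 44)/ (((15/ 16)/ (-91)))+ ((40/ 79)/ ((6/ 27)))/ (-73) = 12443977881/ 2211731005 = 5.63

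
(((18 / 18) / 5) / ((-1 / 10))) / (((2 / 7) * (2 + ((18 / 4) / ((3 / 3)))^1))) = -14 / 13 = -1.08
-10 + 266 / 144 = -587 / 72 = -8.15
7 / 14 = 1 / 2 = 0.50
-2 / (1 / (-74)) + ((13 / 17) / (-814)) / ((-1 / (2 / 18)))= 18432229 / 124542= 148.00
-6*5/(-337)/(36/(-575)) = -2875/2022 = -1.42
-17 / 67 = -0.25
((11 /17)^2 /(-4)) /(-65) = 121 /75140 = 0.00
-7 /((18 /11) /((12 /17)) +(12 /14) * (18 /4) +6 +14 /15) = -16170 /30281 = -0.53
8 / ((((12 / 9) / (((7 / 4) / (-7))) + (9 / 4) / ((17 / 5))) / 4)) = -6528 / 953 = -6.85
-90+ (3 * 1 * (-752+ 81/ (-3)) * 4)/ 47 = -13578/ 47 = -288.89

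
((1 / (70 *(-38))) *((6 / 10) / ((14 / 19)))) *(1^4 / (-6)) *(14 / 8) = 1 / 11200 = 0.00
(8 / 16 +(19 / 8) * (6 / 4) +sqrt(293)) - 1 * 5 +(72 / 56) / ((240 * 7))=-459 / 490 +sqrt(293)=16.18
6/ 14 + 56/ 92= 167/ 161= 1.04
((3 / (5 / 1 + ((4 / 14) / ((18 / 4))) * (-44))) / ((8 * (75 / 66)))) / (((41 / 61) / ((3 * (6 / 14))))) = 163053 / 569900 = 0.29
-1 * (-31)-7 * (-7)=80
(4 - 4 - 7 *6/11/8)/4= -21/176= -0.12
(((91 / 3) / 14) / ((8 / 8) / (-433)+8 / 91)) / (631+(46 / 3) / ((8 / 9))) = 1024478 / 26238567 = 0.04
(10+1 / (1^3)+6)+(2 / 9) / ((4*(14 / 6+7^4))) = 735421 / 43260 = 17.00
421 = 421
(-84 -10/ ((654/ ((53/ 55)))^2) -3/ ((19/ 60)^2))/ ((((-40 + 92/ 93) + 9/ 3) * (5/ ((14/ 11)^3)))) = 226303939430981188/ 173500221874706925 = 1.30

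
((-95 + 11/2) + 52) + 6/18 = -223/6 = -37.17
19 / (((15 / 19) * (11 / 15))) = 361 / 11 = 32.82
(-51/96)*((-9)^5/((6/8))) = 334611/8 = 41826.38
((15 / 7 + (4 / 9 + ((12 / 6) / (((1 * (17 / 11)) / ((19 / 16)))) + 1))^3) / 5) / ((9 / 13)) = 8.27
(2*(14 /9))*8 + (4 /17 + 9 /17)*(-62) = -3446 /153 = -22.52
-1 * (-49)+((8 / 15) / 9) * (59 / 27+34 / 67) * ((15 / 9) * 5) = 7374761 / 146529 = 50.33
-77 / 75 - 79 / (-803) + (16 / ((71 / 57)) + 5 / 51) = 873376483 / 72691575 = 12.01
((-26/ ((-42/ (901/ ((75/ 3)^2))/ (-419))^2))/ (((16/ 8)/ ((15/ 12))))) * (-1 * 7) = 1852767739693/ 78750000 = 23527.21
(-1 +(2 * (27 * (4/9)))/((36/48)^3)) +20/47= 23821/423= 56.31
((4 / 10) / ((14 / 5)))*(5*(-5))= -25 / 7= -3.57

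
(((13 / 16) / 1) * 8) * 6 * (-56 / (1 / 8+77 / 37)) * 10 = -6464640 / 653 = -9899.91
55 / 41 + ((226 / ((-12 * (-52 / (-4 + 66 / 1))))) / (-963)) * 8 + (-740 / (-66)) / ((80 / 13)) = 403385431 / 135505656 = 2.98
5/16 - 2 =-27/16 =-1.69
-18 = -18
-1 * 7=-7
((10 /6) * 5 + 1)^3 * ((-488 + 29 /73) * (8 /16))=-43410080 /219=-198219.54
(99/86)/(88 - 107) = -99/1634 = -0.06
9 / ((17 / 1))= 9 / 17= 0.53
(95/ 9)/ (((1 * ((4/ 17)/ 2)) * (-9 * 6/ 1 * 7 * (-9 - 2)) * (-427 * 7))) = -1615/ 223708716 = -0.00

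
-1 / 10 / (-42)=1 / 420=0.00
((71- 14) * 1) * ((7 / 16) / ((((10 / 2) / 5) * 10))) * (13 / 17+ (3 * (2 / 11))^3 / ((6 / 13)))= 10078341 / 3620320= 2.78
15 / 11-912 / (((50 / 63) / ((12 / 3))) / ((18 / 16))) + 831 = -1193136 / 275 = -4338.68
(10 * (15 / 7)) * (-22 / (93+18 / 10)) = -2750 / 553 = -4.97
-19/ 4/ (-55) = 19/ 220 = 0.09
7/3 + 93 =95.33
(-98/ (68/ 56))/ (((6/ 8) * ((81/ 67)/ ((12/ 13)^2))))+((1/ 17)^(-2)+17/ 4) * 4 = 85107647/ 77571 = 1097.16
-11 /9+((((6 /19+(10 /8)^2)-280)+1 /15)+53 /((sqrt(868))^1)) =-3820513 /13680+53 * sqrt(217) /434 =-277.48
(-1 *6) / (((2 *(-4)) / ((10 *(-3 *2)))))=-45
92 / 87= 1.06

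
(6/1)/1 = 6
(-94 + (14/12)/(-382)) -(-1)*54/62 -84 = -12585589/71052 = -177.13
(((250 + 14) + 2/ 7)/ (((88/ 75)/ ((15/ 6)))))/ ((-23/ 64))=-2775000/ 1771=-1566.91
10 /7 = 1.43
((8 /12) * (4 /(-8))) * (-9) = 3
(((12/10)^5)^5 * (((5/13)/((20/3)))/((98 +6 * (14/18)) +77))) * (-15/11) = -191904444202025484288/4594147205352783203125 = -0.04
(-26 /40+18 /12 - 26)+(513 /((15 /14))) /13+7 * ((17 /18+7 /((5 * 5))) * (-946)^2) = 89744102977 /11700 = 7670436.15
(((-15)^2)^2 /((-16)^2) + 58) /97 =2.64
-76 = -76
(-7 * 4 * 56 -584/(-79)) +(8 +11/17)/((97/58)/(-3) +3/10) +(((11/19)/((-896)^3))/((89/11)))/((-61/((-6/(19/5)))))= -1509168586908441260457/946666675876397056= -1594.19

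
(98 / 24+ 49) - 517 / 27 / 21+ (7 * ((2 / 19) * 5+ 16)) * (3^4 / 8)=13180487 / 10773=1223.47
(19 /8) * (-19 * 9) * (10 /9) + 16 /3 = -5351 /12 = -445.92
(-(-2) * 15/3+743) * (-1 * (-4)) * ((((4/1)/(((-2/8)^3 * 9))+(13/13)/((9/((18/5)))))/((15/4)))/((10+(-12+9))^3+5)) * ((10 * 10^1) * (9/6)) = -2534096/261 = -9709.18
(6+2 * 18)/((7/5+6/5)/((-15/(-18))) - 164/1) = -525/2011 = -0.26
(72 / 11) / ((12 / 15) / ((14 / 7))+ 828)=180 / 22781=0.01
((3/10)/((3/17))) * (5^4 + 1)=5321/5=1064.20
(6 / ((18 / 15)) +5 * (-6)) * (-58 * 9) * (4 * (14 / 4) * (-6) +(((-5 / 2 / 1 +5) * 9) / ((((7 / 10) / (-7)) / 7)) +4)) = -21597750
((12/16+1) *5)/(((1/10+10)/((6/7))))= 75/101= 0.74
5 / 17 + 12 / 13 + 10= 2479 / 221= 11.22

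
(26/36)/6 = 13/108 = 0.12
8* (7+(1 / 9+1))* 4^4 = 16611.56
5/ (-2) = -5/ 2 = -2.50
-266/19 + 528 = 514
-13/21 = -0.62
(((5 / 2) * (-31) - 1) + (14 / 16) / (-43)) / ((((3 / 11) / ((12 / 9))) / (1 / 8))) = -297121 / 6192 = -47.98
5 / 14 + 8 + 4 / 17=2045 / 238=8.59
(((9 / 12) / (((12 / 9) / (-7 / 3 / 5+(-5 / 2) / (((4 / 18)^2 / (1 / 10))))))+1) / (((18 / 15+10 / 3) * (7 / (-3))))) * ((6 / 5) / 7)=72927 / 2132480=0.03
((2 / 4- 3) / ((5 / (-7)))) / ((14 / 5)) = 5 / 4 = 1.25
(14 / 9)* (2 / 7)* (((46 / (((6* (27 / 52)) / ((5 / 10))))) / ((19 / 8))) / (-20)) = -4784 / 69255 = -0.07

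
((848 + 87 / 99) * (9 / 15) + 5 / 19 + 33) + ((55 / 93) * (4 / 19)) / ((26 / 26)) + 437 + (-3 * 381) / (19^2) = 976.55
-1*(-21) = 21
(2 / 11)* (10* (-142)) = -2840 / 11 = -258.18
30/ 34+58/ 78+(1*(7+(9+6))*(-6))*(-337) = 29493970/ 663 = 44485.63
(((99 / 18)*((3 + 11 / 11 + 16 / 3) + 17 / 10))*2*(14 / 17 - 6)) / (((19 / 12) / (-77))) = 49342832 / 1615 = 30552.84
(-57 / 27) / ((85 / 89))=-1691 / 765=-2.21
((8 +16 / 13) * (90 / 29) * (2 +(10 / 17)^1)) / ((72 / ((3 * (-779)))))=-15424200 / 6409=-2406.65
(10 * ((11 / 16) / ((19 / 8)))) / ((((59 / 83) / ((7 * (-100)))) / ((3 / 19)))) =-9586500 / 21299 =-450.09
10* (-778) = -7780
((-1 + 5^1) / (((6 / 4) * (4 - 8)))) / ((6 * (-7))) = 1 / 63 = 0.02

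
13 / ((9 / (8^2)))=832 / 9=92.44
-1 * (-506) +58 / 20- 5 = 5039 / 10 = 503.90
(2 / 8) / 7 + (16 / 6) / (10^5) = 4691 / 131250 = 0.04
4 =4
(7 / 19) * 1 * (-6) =-2.21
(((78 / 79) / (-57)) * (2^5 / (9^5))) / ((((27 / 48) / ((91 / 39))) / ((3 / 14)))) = -6656 / 797692941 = -0.00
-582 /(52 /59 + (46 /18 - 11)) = 154521 /2008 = 76.95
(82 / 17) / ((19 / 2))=164 / 323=0.51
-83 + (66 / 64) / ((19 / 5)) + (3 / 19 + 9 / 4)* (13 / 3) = -43955 / 608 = -72.29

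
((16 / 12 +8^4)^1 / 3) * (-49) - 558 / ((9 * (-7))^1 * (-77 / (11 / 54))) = -66923.13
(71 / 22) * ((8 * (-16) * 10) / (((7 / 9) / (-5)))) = 2044800 / 77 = 26555.84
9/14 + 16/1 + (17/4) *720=43073/14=3076.64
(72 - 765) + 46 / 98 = -33934 / 49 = -692.53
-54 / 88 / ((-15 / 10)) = 9 / 22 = 0.41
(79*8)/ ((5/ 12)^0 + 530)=632/ 531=1.19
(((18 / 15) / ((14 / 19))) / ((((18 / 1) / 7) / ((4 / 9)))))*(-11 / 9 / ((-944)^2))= -209 / 541365120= -0.00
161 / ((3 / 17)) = 2737 / 3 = 912.33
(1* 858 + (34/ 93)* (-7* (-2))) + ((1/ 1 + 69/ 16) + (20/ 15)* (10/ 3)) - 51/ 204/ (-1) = 3897631/ 4464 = 873.13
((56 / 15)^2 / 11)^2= 9834496 / 6125625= 1.61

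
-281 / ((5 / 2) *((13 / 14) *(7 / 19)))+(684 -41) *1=20439 / 65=314.45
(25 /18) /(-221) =-25 /3978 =-0.01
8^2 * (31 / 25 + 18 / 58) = 71936 / 725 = 99.22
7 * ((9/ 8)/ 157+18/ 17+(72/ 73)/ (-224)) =11582829/ 1558696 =7.43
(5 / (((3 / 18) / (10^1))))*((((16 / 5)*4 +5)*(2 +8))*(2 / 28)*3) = 80100 / 7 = 11442.86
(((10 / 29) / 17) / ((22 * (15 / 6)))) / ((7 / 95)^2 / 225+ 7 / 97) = 0.01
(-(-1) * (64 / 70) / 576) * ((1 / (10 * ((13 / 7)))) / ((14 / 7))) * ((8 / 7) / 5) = 1 / 102375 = 0.00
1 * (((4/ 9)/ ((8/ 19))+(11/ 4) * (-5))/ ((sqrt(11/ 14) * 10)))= -1.43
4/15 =0.27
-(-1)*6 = 6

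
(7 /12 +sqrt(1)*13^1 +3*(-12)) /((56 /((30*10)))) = -120.09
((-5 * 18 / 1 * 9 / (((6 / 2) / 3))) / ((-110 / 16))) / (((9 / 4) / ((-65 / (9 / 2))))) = -8320 / 11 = -756.36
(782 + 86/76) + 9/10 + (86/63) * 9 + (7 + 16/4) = 536866/665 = 807.32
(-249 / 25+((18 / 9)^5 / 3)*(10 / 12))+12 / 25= -133 / 225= -0.59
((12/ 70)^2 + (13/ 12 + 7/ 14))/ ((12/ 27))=71121/ 19600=3.63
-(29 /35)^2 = -841 /1225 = -0.69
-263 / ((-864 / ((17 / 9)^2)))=1.09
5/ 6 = 0.83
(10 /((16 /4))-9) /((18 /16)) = -5.78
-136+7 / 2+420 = 575 / 2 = 287.50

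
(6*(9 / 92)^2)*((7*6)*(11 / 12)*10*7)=654885 / 4232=154.75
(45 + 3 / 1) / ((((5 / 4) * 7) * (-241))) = -192 / 8435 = -0.02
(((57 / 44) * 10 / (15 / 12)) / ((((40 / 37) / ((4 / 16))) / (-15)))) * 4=-6327 / 44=-143.80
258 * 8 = 2064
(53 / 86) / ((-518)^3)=-53 / 11953297552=-0.00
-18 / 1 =-18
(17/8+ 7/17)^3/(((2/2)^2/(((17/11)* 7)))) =287445375/1627648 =176.60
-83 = -83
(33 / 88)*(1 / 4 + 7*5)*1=423 / 32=13.22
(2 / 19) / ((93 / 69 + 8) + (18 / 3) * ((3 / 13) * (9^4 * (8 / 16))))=299 / 12928759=0.00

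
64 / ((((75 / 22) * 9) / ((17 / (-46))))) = -0.77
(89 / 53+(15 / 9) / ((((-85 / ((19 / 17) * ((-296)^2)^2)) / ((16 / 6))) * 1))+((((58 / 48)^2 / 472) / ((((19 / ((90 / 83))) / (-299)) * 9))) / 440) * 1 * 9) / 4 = -129626156046737078674615 / 1155799641858048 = -112152791.32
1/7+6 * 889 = 37339/7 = 5334.14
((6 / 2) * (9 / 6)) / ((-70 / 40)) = -18 / 7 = -2.57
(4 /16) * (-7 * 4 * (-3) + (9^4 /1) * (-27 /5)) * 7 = -61854.45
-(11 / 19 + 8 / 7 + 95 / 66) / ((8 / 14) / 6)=-27749 / 836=-33.19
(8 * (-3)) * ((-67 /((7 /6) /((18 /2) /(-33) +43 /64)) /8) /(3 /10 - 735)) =-0.09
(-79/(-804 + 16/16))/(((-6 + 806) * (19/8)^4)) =0.00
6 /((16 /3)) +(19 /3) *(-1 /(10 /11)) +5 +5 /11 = -511 /1320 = -0.39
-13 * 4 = -52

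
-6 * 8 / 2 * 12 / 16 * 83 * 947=-1414818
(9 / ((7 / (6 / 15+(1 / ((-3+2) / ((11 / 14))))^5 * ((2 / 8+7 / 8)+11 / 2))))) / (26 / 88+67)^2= -1374291017 / 3056266898160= -0.00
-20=-20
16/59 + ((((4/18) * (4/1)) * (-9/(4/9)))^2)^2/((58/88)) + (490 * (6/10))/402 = 18258800559/114637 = 159274.93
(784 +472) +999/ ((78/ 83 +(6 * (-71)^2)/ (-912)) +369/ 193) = 1223.04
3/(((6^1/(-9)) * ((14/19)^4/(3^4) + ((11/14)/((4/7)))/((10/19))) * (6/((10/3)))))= -2111200200/2209277489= -0.96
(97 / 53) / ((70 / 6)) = 291 / 1855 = 0.16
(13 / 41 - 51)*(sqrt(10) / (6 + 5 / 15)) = -6234*sqrt(10) / 779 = -25.31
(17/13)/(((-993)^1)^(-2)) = 16762833/13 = 1289448.69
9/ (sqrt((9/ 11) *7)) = 3 *sqrt(77)/ 7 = 3.76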